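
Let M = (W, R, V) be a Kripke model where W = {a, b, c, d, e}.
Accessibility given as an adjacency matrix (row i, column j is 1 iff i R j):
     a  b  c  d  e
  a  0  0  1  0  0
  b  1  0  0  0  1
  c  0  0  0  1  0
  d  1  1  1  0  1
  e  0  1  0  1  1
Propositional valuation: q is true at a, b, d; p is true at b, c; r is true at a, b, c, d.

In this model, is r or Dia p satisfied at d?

Yes

At d: r is true, Dia p is true, so r or Dia p is true.
  At d: Dia p requires p at some successor in {a, b, c, e}.
    p holds at b, so Dia p is true at d.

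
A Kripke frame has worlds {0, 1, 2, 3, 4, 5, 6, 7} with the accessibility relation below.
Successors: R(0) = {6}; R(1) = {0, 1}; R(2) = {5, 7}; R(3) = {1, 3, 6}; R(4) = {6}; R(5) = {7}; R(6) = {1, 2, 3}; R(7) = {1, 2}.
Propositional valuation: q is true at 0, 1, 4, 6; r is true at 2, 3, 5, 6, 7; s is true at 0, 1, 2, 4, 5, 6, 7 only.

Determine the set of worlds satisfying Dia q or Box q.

0, 1, 3, 4, 6, 7

Let φ = Dia q or Box q. Evaluate φ at each world:
  0 (successors {6}): φ is true.
  1 (successors {0, 1}): φ is true.
  2 (successors {5, 7}): φ is false.
  3 (successors {1, 3, 6}): φ is true.
  4 (successors {6}): φ is true.
  5 (successors {7}): φ is false.
  6 (successors {1, 2, 3}): φ is true.
  7 (successors {1, 2}): φ is true.
For instance, at 1:
  At 1: Dia q is true, Box q is true, so Dia q or Box q is true.
    At 1: Dia q requires q at some successor in {0, 1}.
      q holds at 0, so Dia q is true at 1.
    At 1: Box q requires q at every successor {0, 1}.
      At 0: q is true.
      At 1: q is true.
    So Box q is true at 1.
Satisfying worlds: {0, 1, 3, 4, 6, 7}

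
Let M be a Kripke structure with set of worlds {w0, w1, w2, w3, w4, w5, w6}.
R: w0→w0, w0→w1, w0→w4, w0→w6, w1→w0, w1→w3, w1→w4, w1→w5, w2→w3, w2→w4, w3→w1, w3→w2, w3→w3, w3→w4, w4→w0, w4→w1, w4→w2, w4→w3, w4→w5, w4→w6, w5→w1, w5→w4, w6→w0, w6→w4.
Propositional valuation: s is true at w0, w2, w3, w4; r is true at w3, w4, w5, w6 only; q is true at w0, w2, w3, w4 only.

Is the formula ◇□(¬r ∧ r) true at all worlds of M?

Let φ = ◇□(¬r ∧ r). Evaluate φ at each world:
  w0 (successors {w0, w1, w4, w6}): φ is false.
  w1 (successors {w0, w3, w4, w5}): φ is false.
  w2 (successors {w3, w4}): φ is false.
  w3 (successors {w1, w2, w3, w4}): φ is false.
  w4 (successors {w0, w1, w2, w3, w5, w6}): φ is false.
  w5 (successors {w1, w4}): φ is false.
  w6 (successors {w0, w4}): φ is false.
Detail at w0 (counterexample):
  At w0: ◇□(¬r ∧ r) requires □(¬r ∧ r) at some successor in {w0, w1, w4, w6}.
    At w0: □(¬r ∧ r) is false.
    At w1: □(¬r ∧ r) is false.
    At w4: □(¬r ∧ r) is false.
    At w6: □(¬r ∧ r) is false.
  So ◇□(¬r ∧ r) is false at w0.

No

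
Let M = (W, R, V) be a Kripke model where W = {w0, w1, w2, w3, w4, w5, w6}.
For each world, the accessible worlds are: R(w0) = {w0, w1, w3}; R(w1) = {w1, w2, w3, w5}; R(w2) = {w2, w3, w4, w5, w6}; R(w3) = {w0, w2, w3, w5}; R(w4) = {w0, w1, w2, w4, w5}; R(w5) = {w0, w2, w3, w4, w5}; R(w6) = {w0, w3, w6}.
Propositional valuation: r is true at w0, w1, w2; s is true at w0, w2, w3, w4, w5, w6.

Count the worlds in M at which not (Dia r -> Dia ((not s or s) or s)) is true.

0

Let φ = not (Dia r -> Dia ((not s or s) or s)). Evaluate φ at each world:
  w0 (successors {w0, w1, w3}): φ is false.
  w1 (successors {w1, w2, w3, w5}): φ is false.
  w2 (successors {w2, w3, w4, w5, w6}): φ is false.
  w3 (successors {w0, w2, w3, w5}): φ is false.
  w4 (successors {w0, w1, w2, w4, w5}): φ is false.
  w5 (successors {w0, w2, w3, w4, w5}): φ is false.
  w6 (successors {w0, w3, w6}): φ is false.
For instance, at w3:
  At w3: Dia r -> Dia ((not s or s) or s) is true, so not (Dia r -> Dia ((not s or s) or s)) is false.
    At w3: Dia r is true, Dia ((not s or s) or s) is true, so Dia r -> Dia ((not s or s) or s) is true.
      At w3: Dia r requires r at some successor in {w0, w2, w3, w5}.
        r holds at w0, so Dia r is true at w3.
      At w3: Dia ((not s or s) or s) requires (not s or s) or s at some successor in {w0, w2, w3, w5}.
        (not s or s) or s holds at w0, so Dia ((not s or s) or s) is true at w3.
Satisfying worlds: none.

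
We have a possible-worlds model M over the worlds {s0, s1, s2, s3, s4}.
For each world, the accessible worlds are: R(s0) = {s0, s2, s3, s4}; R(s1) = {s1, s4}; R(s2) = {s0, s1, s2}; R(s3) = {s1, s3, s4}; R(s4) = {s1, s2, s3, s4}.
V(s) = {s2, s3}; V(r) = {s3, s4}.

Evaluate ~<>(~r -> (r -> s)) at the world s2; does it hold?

Recall that <>ψ holds at a world iff ψ holds at some accessible world.
At s2: <>(~r -> (r -> s)) is true, so ~<>(~r -> (r -> s)) is false.
  At s2: <>(~r -> (r -> s)) requires ~r -> (r -> s) at some successor in {s0, s1, s2}.
    ~r -> (r -> s) holds at s0, so <>(~r -> (r -> s)) is true at s2.

No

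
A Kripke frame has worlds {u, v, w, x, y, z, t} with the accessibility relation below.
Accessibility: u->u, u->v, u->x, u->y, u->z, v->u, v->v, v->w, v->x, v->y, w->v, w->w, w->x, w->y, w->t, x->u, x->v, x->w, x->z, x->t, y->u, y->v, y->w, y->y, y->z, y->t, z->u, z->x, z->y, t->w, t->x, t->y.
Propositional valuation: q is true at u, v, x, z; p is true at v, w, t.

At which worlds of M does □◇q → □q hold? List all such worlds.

none

Recall that □ψ holds at a world iff ψ holds at every accessible world, and ◇ψ holds iff ψ holds at some accessible world.
Let φ = □◇q → □q. Evaluate φ at each world:
  u (successors {u, v, x, y, z}): φ is false.
  v (successors {u, v, w, x, y}): φ is false.
  w (successors {v, w, x, y, t}): φ is false.
  x (successors {u, v, w, z, t}): φ is false.
  y (successors {u, v, w, y, z, t}): φ is false.
  z (successors {u, x, y}): φ is false.
  t (successors {w, x, y}): φ is false.
For instance, at w:
  At w: □◇q is true, □q is false, so □◇q → □q is false.
    At w: □◇q requires ◇q at every successor {v, w, x, y, t}.
      At v: ◇q is true.
      At w: ◇q is true.
      At x: ◇q is true.
      At y: ◇q is true.
      At t: ◇q is true.
    So □◇q is true at w.
    At w: □q requires q at every successor {v, w, x, y, t}.
      q fails at w, so □q is false at w.
Satisfying worlds: none.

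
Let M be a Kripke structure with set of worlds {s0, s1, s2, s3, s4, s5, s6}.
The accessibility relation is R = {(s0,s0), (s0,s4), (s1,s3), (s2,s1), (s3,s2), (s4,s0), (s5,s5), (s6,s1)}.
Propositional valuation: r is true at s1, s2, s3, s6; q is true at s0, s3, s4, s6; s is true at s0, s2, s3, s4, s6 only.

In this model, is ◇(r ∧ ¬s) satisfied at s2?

At s2: ◇(r ∧ ¬s) requires r ∧ ¬s at some successor in {s1}.
  r ∧ ¬s holds at s1, so ◇(r ∧ ¬s) is true at s2.

Yes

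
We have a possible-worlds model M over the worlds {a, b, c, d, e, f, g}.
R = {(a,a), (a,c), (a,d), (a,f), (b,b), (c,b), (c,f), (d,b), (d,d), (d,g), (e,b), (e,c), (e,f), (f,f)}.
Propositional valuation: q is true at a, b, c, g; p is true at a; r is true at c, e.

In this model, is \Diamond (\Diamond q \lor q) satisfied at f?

No

Recall that \Diamond ψ holds at a world iff ψ holds at some accessible world.
At f: \Diamond (\Diamond q \lor q) requires \Diamond q \lor q at some successor in {f}.
  At f: \Diamond q \lor q is false.
So \Diamond (\Diamond q \lor q) is false at f.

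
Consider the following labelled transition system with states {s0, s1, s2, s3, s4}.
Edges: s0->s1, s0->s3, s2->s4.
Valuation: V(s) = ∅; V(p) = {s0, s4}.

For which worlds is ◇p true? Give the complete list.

Let φ = ◇p. Evaluate φ at each world:
  s0 (successors {s1, s3}): φ is false.
  s1 (successors ∅): φ is false.
  s2 (successors {s4}): φ is true.
  s3 (successors ∅): φ is false.
  s4 (successors ∅): φ is false.
For instance, at s0:
  At s0: ◇p requires p at some successor in {s1, s3}.
    At s1: p is false.
    At s3: p is false.
  So ◇p is false at s0.
Satisfying worlds: {s2}

s2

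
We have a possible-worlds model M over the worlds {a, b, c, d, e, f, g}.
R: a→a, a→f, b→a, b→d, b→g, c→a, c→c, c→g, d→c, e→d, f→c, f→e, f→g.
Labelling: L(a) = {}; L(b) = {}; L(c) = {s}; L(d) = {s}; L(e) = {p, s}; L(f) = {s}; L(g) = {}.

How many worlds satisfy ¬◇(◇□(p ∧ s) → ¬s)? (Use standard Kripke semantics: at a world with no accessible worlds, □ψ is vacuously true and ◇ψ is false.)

Let φ = ¬◇(◇□(p ∧ s) → ¬s). Evaluate φ at each world:
  a (successors {a, f}): φ is false.
  b (successors {a, d, g}): φ is false.
  c (successors {a, c, g}): φ is false.
  d (successors {c}): φ is true.
  e (successors {d}): φ is false.
  f (successors {c, e, g}): φ is false.
  g (successors ∅): φ is true.
For instance, at b:
  At b: ◇(◇□(p ∧ s) → ¬s) is true, so ¬◇(◇□(p ∧ s) → ¬s) is false.
    At b: ◇(◇□(p ∧ s) → ¬s) requires ◇□(p ∧ s) → ¬s at some successor in {a, d, g}.
      ◇□(p ∧ s) → ¬s holds at a, so ◇(◇□(p ∧ s) → ¬s) is true at b.
Satisfying worlds: {d, g}

2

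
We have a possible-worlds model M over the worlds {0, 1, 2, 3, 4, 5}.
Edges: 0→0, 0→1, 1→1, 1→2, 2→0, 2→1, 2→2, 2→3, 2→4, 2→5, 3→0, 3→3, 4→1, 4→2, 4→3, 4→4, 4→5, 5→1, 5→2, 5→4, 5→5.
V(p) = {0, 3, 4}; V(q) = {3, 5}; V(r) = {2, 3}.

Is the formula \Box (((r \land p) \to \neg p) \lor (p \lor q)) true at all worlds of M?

Yes

Let φ = \Box (((r \land p) \to \neg p) \lor (p \lor q)). Evaluate φ at each world:
  0 (successors {0, 1}): φ is true.
  1 (successors {1, 2}): φ is true.
  2 (successors {0, 1, 2, 3, 4, 5}): φ is true.
  3 (successors {0, 3}): φ is true.
  4 (successors {1, 2, 3, 4, 5}): φ is true.
  5 (successors {1, 2, 4, 5}): φ is true.
For instance, at 5:
  At 5: \Box (((r \land p) \to \neg p) \lor (p \lor q)) requires ((r \land p) \to \neg p) \lor (p \lor q) at every successor {1, 2, 4, 5}.
    At 1: ((r \land p) \to \neg p) \lor (p \lor q) is true.
    At 2: ((r \land p) \to \neg p) \lor (p \lor q) is true.
    At 4: ((r \land p) \to \neg p) \lor (p \lor q) is true.
    At 5: ((r \land p) \to \neg p) \lor (p \lor q) is true.
  So \Box (((r \land p) \to \neg p) \lor (p \lor q)) is true at 5.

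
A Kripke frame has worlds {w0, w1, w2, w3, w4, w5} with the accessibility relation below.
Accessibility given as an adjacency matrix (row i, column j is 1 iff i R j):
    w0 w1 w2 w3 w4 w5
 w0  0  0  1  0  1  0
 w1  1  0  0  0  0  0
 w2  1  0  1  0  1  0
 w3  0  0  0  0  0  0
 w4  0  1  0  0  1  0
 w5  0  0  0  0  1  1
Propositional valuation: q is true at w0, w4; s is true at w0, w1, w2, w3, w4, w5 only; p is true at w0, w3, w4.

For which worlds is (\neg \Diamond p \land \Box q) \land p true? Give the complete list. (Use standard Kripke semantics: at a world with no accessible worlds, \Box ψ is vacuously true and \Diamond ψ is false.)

w3

Let φ = (\neg \Diamond p \land \Box q) \land p. Evaluate φ at each world:
  w0 (successors {w2, w4}): φ is false.
  w1 (successors {w0}): φ is false.
  w2 (successors {w0, w2, w4}): φ is false.
  w3 (successors ∅): φ is true.
  w4 (successors {w1, w4}): φ is false.
  w5 (successors {w4, w5}): φ is false.
For instance, at w2:
  At w2: \neg \Diamond p \land \Box q is false, p is false, so (\neg \Diamond p \land \Box q) \land p is false.
    At w2: \neg \Diamond p is false, \Box q is false, so \neg \Diamond p \land \Box q is false.
      At w2: \Diamond p is true, so \neg \Diamond p is false.
      At w2: \Box q requires q at every successor {w0, w2, w4}.
        q fails at w2, so \Box q is false at w2.
Satisfying worlds: {w3}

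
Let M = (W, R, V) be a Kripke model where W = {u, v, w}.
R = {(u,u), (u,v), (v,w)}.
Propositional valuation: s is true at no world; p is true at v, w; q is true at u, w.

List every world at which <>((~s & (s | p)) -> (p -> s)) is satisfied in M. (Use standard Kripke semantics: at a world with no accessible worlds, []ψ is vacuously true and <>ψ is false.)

u

Let φ = <>((~s & (s | p)) -> (p -> s)). Evaluate φ at each world:
  u (successors {u, v}): φ is true.
  v (successors {w}): φ is false.
  w (successors ∅): φ is false.
For instance, at u:
  At u: <>((~s & (s | p)) -> (p -> s)) requires (~s & (s | p)) -> (p -> s) at some successor in {u, v}.
    (~s & (s | p)) -> (p -> s) holds at u, so <>((~s & (s | p)) -> (p -> s)) is true at u.
Satisfying worlds: {u}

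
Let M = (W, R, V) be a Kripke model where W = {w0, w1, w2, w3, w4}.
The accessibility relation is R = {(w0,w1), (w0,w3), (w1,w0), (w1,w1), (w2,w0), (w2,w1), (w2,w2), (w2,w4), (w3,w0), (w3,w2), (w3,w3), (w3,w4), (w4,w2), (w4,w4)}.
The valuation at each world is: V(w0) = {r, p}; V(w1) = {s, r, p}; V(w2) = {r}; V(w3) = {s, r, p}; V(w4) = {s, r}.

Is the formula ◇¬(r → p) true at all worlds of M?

No

Let φ = ◇¬(r → p). Evaluate φ at each world:
  w0 (successors {w1, w3}): φ is false.
  w1 (successors {w0, w1}): φ is false.
  w2 (successors {w0, w1, w2, w4}): φ is true.
  w3 (successors {w0, w2, w3, w4}): φ is true.
  w4 (successors {w2, w4}): φ is true.
Detail at w0 (counterexample):
  At w0: ◇¬(r → p) requires ¬(r → p) at some successor in {w1, w3}.
    At w1: ¬(r → p) is false.
    At w3: ¬(r → p) is false.
  So ◇¬(r → p) is false at w0.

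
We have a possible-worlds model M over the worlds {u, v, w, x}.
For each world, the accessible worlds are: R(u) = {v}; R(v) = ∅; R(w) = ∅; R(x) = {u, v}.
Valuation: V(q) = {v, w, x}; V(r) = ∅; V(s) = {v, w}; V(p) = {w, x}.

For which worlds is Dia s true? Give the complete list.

u, x

Let φ = Dia s. Evaluate φ at each world:
  u (successors {v}): φ is true.
  v (successors ∅): φ is false.
  w (successors ∅): φ is false.
  x (successors {u, v}): φ is true.
For instance, at u:
  At u: Dia s requires s at some successor in {v}.
    s holds at v, so Dia s is true at u.
Satisfying worlds: {u, x}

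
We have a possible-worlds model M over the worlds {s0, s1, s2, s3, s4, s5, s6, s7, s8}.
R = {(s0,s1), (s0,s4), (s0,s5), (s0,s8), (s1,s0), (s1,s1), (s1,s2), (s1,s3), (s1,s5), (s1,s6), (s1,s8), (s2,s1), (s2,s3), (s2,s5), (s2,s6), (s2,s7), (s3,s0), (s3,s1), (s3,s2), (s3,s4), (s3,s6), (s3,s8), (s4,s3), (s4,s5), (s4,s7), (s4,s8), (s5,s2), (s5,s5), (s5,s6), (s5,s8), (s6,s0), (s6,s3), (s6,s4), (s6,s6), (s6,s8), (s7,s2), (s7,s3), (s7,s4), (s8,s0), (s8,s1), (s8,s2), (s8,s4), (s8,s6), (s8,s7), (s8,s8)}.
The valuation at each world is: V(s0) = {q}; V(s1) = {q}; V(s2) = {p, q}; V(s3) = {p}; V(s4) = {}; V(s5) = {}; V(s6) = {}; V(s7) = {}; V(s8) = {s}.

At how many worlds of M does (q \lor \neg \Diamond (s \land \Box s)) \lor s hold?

9

Let φ = (q \lor \neg \Diamond (s \land \Box s)) \lor s. Evaluate φ at each world:
  s0 (successors {s1, s4, s5, s8}): φ is true.
  s1 (successors {s0, s1, s2, s3, s5, s6, s8}): φ is true.
  s2 (successors {s1, s3, s5, s6, s7}): φ is true.
  s3 (successors {s0, s1, s2, s4, s6, s8}): φ is true.
  s4 (successors {s3, s5, s7, s8}): φ is true.
  s5 (successors {s2, s5, s6, s8}): φ is true.
  s6 (successors {s0, s3, s4, s6, s8}): φ is true.
  s7 (successors {s2, s3, s4}): φ is true.
  s8 (successors {s0, s1, s2, s4, s6, s7, s8}): φ is true.
For instance, at s3:
  At s3: q \lor \neg \Diamond (s \land \Box s) is true, s is false, so (q \lor \neg \Diamond (s \land \Box s)) \lor s is true.
    At s3: q is false, \neg \Diamond (s \land \Box s) is true, so q \lor \neg \Diamond (s \land \Box s) is true.
      At s3: \Diamond (s \land \Box s) is false, so \neg \Diamond (s \land \Box s) is true.
Satisfying worlds: {s0, s1, s2, s3, s4, s5, s6, s7, s8}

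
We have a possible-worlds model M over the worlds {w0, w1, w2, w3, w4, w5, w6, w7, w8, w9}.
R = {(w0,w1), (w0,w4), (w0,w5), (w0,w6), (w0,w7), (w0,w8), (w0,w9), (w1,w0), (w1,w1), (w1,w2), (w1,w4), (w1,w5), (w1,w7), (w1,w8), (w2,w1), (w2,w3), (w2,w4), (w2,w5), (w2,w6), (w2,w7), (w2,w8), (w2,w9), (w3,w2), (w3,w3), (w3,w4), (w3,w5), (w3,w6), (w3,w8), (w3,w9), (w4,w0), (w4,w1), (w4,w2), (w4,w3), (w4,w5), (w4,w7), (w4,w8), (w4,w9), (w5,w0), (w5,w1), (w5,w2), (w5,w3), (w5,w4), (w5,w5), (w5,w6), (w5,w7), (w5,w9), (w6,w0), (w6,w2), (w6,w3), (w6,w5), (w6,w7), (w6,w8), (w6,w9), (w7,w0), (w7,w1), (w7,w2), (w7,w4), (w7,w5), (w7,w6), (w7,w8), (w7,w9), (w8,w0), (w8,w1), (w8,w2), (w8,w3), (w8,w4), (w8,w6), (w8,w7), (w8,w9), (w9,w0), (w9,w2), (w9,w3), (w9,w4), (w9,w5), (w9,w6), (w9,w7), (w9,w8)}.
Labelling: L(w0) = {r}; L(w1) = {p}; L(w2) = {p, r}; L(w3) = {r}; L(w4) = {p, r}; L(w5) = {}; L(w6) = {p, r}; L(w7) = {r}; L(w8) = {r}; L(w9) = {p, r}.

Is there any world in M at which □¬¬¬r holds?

Recall that □ψ holds at a world iff ψ holds at every accessible world, and ◇ψ holds iff ψ holds at some accessible world.
Let φ = □¬¬¬r. Evaluate φ at each world:
  w0 (successors {w1, w4, w5, w6, w7, w8, w9}): φ is false.
  w1 (successors {w0, w1, w2, w4, w5, w7, w8}): φ is false.
  w2 (successors {w1, w3, w4, w5, w6, w7, w8, w9}): φ is false.
  w3 (successors {w2, w3, w4, w5, w6, w8, w9}): φ is false.
  w4 (successors {w0, w1, w2, w3, w5, w7, w8, w9}): φ is false.
  w5 (successors {w0, w1, w2, w3, w4, w5, w6, w7, w9}): φ is false.
  w6 (successors {w0, w2, w3, w5, w7, w8, w9}): φ is false.
  w7 (successors {w0, w1, w2, w4, w5, w6, w8, w9}): φ is false.
  w8 (successors {w0, w1, w2, w3, w4, w6, w7, w9}): φ is false.
  w9 (successors {w0, w2, w3, w4, w5, w6, w7, w8}): φ is false.
For instance, at w9:
  At w9: □¬¬¬r requires ¬¬¬r at every successor {w0, w2, w3, w4, w5, w6, w7, w8}.
    ¬¬¬r fails at w0, so □¬¬¬r is false at w9.

No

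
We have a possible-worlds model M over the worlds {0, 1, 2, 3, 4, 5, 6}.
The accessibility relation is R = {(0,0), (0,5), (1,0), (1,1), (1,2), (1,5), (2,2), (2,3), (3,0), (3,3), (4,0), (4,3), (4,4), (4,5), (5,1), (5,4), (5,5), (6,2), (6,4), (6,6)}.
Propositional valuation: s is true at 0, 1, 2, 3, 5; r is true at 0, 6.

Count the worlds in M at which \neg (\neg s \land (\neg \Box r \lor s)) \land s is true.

5

Recall that \Box ψ holds at a world iff ψ holds at every accessible world, and \Diamond ψ holds iff ψ holds at some accessible world.
Let φ = \neg (\neg s \land (\neg \Box r \lor s)) \land s. Evaluate φ at each world:
  0 (successors {0, 5}): φ is true.
  1 (successors {0, 1, 2, 5}): φ is true.
  2 (successors {2, 3}): φ is true.
  3 (successors {0, 3}): φ is true.
  4 (successors {0, 3, 4, 5}): φ is false.
  5 (successors {1, 4, 5}): φ is true.
  6 (successors {2, 4, 6}): φ is false.
For instance, at 6:
  At 6: \neg (\neg s \land (\neg \Box r \lor s)) is false, s is false, so \neg (\neg s \land (\neg \Box r \lor s)) \land s is false.
    At 6: \neg s \land (\neg \Box r \lor s) is true, so \neg (\neg s \land (\neg \Box r \lor s)) is false.
      At 6: \neg s is true, \neg \Box r \lor s is true, so \neg s \land (\neg \Box r \lor s) is true.
Satisfying worlds: {0, 1, 2, 3, 5}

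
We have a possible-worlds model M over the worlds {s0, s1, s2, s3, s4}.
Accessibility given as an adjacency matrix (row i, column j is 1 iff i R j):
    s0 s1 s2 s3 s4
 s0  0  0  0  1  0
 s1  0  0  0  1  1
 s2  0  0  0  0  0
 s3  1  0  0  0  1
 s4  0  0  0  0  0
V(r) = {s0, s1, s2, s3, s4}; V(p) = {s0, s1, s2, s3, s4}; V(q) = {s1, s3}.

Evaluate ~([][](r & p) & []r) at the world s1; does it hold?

No

At s1: [][](r & p) & []r is true, so ~([][](r & p) & []r) is false.
  At s1: [][](r & p) is true, []r is true, so [][](r & p) & []r is true.
    At s1: [][](r & p) requires [](r & p) at every successor {s3, s4}.
      At s3: [](r & p) is true.
      At s4: [](r & p) is true.
    So [][](r & p) is true at s1.
    At s1: []r requires r at every successor {s3, s4}.
      At s3: r is true.
      At s4: r is true.
    So []r is true at s1.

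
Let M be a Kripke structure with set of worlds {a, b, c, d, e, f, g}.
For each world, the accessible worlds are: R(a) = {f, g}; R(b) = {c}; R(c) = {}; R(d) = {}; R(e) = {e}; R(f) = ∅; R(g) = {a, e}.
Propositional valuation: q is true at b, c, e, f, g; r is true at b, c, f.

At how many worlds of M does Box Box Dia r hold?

Let φ = Box Box Dia r. Evaluate φ at each world:
  a (successors {f, g}): φ is false.
  b (successors {c}): φ is true.
  c (successors ∅): φ is true.
  d (successors ∅): φ is true.
  e (successors {e}): φ is false.
  f (successors ∅): φ is true.
  g (successors {a, e}): φ is false.
For instance, at b:
  At b: Box Box Dia r requires Box Dia r at every successor {c}.
      At c: no accessible worlds, so Box Dia r holds vacuously.
  So Box Box Dia r is true at b.
Satisfying worlds: {b, c, d, f}

4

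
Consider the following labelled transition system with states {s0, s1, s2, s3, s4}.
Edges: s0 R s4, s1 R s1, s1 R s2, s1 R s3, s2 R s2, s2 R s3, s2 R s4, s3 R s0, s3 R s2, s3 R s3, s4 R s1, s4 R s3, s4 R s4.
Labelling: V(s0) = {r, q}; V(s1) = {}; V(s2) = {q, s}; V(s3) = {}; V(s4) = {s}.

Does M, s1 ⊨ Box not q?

At s1: Box not q requires not q at every successor {s1, s2, s3}.
  not q fails at s2, so Box not q is false at s1.

No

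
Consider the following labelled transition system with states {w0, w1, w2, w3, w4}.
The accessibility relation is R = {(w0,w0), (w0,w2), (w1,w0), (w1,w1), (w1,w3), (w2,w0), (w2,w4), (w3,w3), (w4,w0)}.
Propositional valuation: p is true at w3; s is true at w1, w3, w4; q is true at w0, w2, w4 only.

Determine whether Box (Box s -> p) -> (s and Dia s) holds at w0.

At w0: Box (Box s -> p) is true, s and Dia s is false, so Box (Box s -> p) -> (s and Dia s) is false.
  At w0: Box (Box s -> p) requires Box s -> p at every successor {w0, w2}.
      At w0: Box s is false, p is false, so Box s -> p is true.
      At w2: Box s is false, p is false, so Box s -> p is true.
  So Box (Box s -> p) is true at w0.
  At w0: s is false, Dia s is false, so s and Dia s is false.
    At w0: Dia s requires s at some successor in {w0, w2}.
      At w0: s is false.
      At w2: s is false.
    So Dia s is false at w0.

No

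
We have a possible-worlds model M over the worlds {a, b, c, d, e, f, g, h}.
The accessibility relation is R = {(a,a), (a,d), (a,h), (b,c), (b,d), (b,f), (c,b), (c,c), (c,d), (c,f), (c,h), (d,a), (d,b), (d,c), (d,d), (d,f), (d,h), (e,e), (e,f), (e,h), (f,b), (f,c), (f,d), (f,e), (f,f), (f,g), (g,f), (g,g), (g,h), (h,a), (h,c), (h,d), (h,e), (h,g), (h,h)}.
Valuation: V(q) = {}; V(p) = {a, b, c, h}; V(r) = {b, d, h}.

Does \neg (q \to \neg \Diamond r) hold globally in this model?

Let φ = \neg (q \to \neg \Diamond r). Evaluate φ at each world:
  a (successors {a, d, h}): φ is false.
  b (successors {c, d, f}): φ is false.
  c (successors {b, c, d, f, h}): φ is false.
  d (successors {a, b, c, d, f, h}): φ is false.
  e (successors {e, f, h}): φ is false.
  f (successors {b, c, d, e, f, g}): φ is false.
  g (successors {f, g, h}): φ is false.
  h (successors {a, c, d, e, g, h}): φ is false.
Detail at a (counterexample):
  At a: q \to \neg \Diamond r is true, so \neg (q \to \neg \Diamond r) is false.
    At a: q is false, \neg \Diamond r is false, so q \to \neg \Diamond r is true.
      At a: \Diamond r is true, so \neg \Diamond r is false.

No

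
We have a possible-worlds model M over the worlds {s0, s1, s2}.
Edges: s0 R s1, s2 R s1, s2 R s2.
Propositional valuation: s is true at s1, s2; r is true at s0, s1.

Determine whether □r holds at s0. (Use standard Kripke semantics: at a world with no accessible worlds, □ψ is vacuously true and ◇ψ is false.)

Yes

At s0: □r requires r at every successor {s1}.
  At s1: r is true.
So □r is true at s0.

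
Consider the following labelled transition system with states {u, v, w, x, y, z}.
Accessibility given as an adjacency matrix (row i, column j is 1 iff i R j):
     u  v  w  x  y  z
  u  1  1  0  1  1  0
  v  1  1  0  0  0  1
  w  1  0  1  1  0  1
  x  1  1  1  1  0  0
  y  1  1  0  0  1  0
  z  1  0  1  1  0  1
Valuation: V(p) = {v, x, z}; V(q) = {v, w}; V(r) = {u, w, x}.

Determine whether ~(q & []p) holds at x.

At x: q & []p is false, so ~(q & []p) is true.
  At x: q is false, []p is false, so q & []p is false.
    At x: []p requires p at every successor {u, v, w, x}.
      p fails at u, so []p is false at x.

Yes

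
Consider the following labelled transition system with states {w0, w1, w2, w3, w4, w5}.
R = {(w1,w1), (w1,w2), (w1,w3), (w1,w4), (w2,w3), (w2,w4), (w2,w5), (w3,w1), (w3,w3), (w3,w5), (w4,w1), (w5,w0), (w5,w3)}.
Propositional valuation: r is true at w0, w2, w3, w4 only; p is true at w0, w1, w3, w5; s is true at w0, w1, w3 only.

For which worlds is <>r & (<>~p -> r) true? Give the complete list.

Let φ = <>r & (<>~p -> r). Evaluate φ at each world:
  w0 (successors ∅): φ is false.
  w1 (successors {w1, w2, w3, w4}): φ is false.
  w2 (successors {w3, w4, w5}): φ is true.
  w3 (successors {w1, w3, w5}): φ is true.
  w4 (successors {w1}): φ is false.
  w5 (successors {w0, w3}): φ is true.
For instance, at w3:
  At w3: <>r is true, <>~p -> r is true, so <>r & (<>~p -> r) is true.
    At w3: <>r requires r at some successor in {w1, w3, w5}.
      r holds at w3, so <>r is true at w3.
    At w3: <>~p is false, r is true, so <>~p -> r is true.
      At w3: <>~p requires ~p at some successor in {w1, w3, w5}.
        At w1: ~p is false.
        At w3: ~p is false.
        At w5: ~p is false.
      So <>~p is false at w3.
Satisfying worlds: {w2, w3, w5}

w2, w3, w5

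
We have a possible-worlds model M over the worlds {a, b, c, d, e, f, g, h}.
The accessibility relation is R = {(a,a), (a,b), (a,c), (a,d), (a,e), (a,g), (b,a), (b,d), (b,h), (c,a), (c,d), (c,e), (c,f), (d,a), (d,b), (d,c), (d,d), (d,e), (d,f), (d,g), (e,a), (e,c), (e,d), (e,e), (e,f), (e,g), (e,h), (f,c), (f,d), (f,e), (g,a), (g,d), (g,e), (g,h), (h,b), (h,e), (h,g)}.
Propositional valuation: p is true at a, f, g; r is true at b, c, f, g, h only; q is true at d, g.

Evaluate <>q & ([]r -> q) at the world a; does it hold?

Yes

At a: <>q is true, []r -> q is true, so <>q & ([]r -> q) is true.
  At a: <>q requires q at some successor in {a, b, c, d, e, g}.
    q holds at d, so <>q is true at a.
  At a: []r is false, q is false, so []r -> q is true.
    At a: []r requires r at every successor {a, b, c, d, e, g}.
      r fails at a, so []r is false at a.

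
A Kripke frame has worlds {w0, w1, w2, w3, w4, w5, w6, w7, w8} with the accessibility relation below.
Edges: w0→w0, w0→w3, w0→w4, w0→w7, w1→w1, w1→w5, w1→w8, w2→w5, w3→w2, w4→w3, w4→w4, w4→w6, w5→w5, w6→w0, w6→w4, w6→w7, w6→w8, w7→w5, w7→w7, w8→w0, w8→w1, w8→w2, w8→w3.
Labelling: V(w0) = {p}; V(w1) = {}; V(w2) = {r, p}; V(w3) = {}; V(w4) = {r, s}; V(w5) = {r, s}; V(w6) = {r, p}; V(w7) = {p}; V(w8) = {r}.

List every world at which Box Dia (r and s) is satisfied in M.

w2, w3, w5, w7

Let φ = Box Dia (r and s). Evaluate φ at each world:
  w0 (successors {w0, w3, w4, w7}): φ is false.
  w1 (successors {w1, w5, w8}): φ is false.
  w2 (successors {w5}): φ is true.
  w3 (successors {w2}): φ is true.
  w4 (successors {w3, w4, w6}): φ is false.
  w5 (successors {w5}): φ is true.
  w6 (successors {w0, w4, w7, w8}): φ is false.
  w7 (successors {w5, w7}): φ is true.
  w8 (successors {w0, w1, w2, w3}): φ is false.
For instance, at w7:
  At w7: Box Dia (r and s) requires Dia (r and s) at every successor {w5, w7}.
      At w5: Dia (r and s) requires r and s at some successor in {w5}.
        r and s holds at w5, so Dia (r and s) is true at w5.
      At w7: Dia (r and s) requires r and s at some successor in {w5, w7}.
        r and s holds at w5, so Dia (r and s) is true at w7.
  So Box Dia (r and s) is true at w7.
Satisfying worlds: {w2, w3, w5, w7}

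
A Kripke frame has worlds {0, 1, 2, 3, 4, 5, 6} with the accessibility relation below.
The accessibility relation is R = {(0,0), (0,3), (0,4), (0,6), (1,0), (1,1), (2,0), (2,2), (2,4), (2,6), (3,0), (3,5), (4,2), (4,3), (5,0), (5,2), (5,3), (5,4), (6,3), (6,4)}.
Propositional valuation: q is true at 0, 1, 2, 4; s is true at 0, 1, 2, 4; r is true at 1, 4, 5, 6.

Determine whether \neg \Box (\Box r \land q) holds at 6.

Yes

At 6: \Box (\Box r \land q) is false, so \neg \Box (\Box r \land q) is true.
  At 6: \Box (\Box r \land q) requires \Box r \land q at every successor {3, 4}.
    \Box r \land q fails at 3, so \Box (\Box r \land q) is false at 6.
      At 3: \Box r is false, q is false, so \Box r \land q is false.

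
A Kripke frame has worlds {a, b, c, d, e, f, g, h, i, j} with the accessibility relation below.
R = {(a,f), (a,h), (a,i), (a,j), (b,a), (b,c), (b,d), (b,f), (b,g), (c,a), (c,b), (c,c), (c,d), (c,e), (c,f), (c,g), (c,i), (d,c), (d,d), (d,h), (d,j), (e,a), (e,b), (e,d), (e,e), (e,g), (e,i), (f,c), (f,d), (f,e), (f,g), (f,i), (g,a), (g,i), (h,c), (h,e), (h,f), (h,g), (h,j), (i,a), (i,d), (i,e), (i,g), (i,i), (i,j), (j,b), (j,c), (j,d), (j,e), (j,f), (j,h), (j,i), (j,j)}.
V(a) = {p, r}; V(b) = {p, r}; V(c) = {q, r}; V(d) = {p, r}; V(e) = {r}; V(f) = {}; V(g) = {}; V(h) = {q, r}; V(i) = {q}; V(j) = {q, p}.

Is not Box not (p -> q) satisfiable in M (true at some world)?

Yes

Let φ = not Box not (p -> q). Evaluate φ at each world:
  a (successors {f, h, i, j}): φ is true.
  b (successors {a, c, d, f, g}): φ is true.
  c (successors {a, b, c, d, e, f, g, i}): φ is true.
  d (successors {c, d, h, j}): φ is true.
  e (successors {a, b, d, e, g, i}): φ is true.
  f (successors {c, d, e, g, i}): φ is true.
  g (successors {a, i}): φ is true.
  h (successors {c, e, f, g, j}): φ is true.
  i (successors {a, d, e, g, i, j}): φ is true.
  j (successors {b, c, d, e, f, h, i, j}): φ is true.
Detail at a (witness):
  At a: Box not (p -> q) is false, so not Box not (p -> q) is true.
    At a: Box not (p -> q) requires not (p -> q) at every successor {f, h, i, j}.
      not (p -> q) fails at f, so Box not (p -> q) is false at a.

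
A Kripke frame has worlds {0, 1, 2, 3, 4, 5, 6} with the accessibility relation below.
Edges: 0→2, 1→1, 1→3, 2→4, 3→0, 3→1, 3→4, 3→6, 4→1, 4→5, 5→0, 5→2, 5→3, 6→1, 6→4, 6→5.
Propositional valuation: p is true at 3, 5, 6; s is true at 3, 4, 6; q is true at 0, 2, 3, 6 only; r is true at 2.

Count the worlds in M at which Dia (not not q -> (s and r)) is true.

5

Let φ = Dia (not not q -> (s and r)). Evaluate φ at each world:
  0 (successors {2}): φ is false.
  1 (successors {1, 3}): φ is true.
  2 (successors {4}): φ is true.
  3 (successors {0, 1, 4, 6}): φ is true.
  4 (successors {1, 5}): φ is true.
  5 (successors {0, 2, 3}): φ is false.
  6 (successors {1, 4, 5}): φ is true.
For instance, at 6:
  At 6: Dia (not not q -> (s and r)) requires not not q -> (s and r) at some successor in {1, 4, 5}.
    not not q -> (s and r) holds at 1, so Dia (not not q -> (s and r)) is true at 6.
Satisfying worlds: {1, 2, 3, 4, 6}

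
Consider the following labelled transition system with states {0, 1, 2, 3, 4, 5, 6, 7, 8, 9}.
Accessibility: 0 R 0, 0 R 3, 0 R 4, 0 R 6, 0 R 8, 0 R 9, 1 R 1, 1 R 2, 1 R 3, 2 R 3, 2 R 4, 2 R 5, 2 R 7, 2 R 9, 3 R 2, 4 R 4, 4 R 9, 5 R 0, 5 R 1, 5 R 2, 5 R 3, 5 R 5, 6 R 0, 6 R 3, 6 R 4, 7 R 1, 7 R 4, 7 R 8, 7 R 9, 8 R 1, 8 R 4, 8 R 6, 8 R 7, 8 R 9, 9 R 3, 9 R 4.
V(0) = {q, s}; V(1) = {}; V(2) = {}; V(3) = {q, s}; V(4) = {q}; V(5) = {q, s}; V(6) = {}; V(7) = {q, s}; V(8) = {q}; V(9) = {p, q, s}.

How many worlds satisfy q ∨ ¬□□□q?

10

Let φ = q ∨ ¬□□□q. Evaluate φ at each world:
  0 (successors {0, 3, 4, 6, 8, 9}): φ is true.
  1 (successors {1, 2, 3}): φ is true.
  2 (successors {3, 4, 5, 7, 9}): φ is true.
  3 (successors {2}): φ is true.
  4 (successors {4, 9}): φ is true.
  5 (successors {0, 1, 2, 3, 5}): φ is true.
  6 (successors {0, 3, 4}): φ is true.
  7 (successors {1, 4, 8, 9}): φ is true.
  8 (successors {1, 4, 6, 7, 9}): φ is true.
  9 (successors {3, 4}): φ is true.
For instance, at 4:
  At 4: q is true, ¬□□□q is true, so q ∨ ¬□□□q is true.
    At 4: □□□q is false, so ¬□□□q is true.
      At 4: □□□q requires □□q at every successor {4, 9}.
        □□q fails at 9, so □□□q is false at 4.
Satisfying worlds: {0, 1, 2, 3, 4, 5, 6, 7, 8, 9}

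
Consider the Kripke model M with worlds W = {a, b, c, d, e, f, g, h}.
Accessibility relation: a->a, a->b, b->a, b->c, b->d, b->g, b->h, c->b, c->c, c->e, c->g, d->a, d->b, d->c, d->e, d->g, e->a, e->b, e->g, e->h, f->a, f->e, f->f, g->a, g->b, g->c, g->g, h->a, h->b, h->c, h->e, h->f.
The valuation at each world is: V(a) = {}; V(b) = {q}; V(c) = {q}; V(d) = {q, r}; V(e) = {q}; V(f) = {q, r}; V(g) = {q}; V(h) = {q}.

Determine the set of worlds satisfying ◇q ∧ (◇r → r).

Let φ = ◇q ∧ (◇r → r). Evaluate φ at each world:
  a (successors {a, b}): φ is true.
  b (successors {a, c, d, g, h}): φ is false.
  c (successors {b, c, e, g}): φ is true.
  d (successors {a, b, c, e, g}): φ is true.
  e (successors {a, b, g, h}): φ is true.
  f (successors {a, e, f}): φ is true.
  g (successors {a, b, c, g}): φ is true.
  h (successors {a, b, c, e, f}): φ is false.
For instance, at g:
  At g: ◇q is true, ◇r → r is true, so ◇q ∧ (◇r → r) is true.
    At g: ◇q requires q at some successor in {a, b, c, g}.
      q holds at b, so ◇q is true at g.
    At g: ◇r is false, r is false, so ◇r → r is true.
      At g: ◇r requires r at some successor in {a, b, c, g}.
        At a: r is false.
        At b: r is false.
        At c: r is false.
        At g: r is false.
      So ◇r is false at g.
Satisfying worlds: {a, c, d, e, f, g}

a, c, d, e, f, g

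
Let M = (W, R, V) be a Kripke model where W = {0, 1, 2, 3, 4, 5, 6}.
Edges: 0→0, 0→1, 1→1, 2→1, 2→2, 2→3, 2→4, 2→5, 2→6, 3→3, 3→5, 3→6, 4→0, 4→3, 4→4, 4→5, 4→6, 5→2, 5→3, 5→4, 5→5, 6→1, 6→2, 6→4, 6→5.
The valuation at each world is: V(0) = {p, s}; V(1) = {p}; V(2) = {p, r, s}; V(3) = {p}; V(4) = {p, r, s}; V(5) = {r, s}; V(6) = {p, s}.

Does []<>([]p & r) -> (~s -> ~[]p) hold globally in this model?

Yes

Recall that []ψ holds at a world iff ψ holds at every accessible world, and <>ψ holds iff ψ holds at some accessible world.
Let φ = []<>([]p & r) -> (~s -> ~[]p). Evaluate φ at each world:
  0 (successors {0, 1}): φ is true.
  1 (successors {1}): φ is true.
  2 (successors {1, 2, 3, 4, 5, 6}): φ is true.
  3 (successors {3, 5, 6}): φ is true.
  4 (successors {0, 3, 4, 5, 6}): φ is true.
  5 (successors {2, 3, 4, 5}): φ is true.
  6 (successors {1, 2, 4, 5}): φ is true.
For instance, at 2:
  At 2: []<>([]p & r) is false, ~s -> ~[]p is true, so []<>([]p & r) -> (~s -> ~[]p) is true.
    At 2: []<>([]p & r) requires <>([]p & r) at every successor {1, 2, 3, 4, 5, 6}.
      <>([]p & r) fails at 1, so []<>([]p & r) is false at 2.
    At 2: ~s is false, ~[]p is true, so ~s -> ~[]p is true.
      At 2: []p is false, so ~[]p is true.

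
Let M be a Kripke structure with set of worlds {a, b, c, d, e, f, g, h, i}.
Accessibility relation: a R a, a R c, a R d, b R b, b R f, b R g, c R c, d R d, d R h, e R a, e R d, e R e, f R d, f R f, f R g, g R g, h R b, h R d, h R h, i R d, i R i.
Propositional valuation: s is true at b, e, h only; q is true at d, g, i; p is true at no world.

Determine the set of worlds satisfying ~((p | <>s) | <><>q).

c

Let φ = ~((p | <>s) | <><>q). Evaluate φ at each world:
  a (successors {a, c, d}): φ is false.
  b (successors {b, f, g}): φ is false.
  c (successors {c}): φ is true.
  d (successors {d, h}): φ is false.
  e (successors {a, d, e}): φ is false.
  f (successors {d, f, g}): φ is false.
  g (successors {g}): φ is false.
  h (successors {b, d, h}): φ is false.
  i (successors {d, i}): φ is false.
For instance, at g:
  At g: (p | <>s) | <><>q is true, so ~((p | <>s) | <><>q) is false.
    At g: p | <>s is false, <><>q is true, so (p | <>s) | <><>q is true.
      At g: p is false, <>s is false, so p | <>s is false.
      At g: <><>q requires <>q at some successor in {g}.
        <>q holds at g, so <><>q is true at g.
Satisfying worlds: {c}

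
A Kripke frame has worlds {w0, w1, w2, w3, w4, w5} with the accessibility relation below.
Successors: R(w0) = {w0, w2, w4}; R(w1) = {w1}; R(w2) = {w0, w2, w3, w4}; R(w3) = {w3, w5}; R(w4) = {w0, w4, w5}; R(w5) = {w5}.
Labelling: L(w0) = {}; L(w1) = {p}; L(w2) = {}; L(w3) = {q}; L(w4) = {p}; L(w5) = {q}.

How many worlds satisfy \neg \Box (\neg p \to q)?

3

Let φ = \neg \Box (\neg p \to q). Evaluate φ at each world:
  w0 (successors {w0, w2, w4}): φ is true.
  w1 (successors {w1}): φ is false.
  w2 (successors {w0, w2, w3, w4}): φ is true.
  w3 (successors {w3, w5}): φ is false.
  w4 (successors {w0, w4, w5}): φ is true.
  w5 (successors {w5}): φ is false.
For instance, at w3:
  At w3: \Box (\neg p \to q) is true, so \neg \Box (\neg p \to q) is false.
    At w3: \Box (\neg p \to q) requires \neg p \to q at every successor {w3, w5}.
      At w3: \neg p \to q is true.
      At w5: \neg p \to q is true.
    So \Box (\neg p \to q) is true at w3.
Satisfying worlds: {w0, w2, w4}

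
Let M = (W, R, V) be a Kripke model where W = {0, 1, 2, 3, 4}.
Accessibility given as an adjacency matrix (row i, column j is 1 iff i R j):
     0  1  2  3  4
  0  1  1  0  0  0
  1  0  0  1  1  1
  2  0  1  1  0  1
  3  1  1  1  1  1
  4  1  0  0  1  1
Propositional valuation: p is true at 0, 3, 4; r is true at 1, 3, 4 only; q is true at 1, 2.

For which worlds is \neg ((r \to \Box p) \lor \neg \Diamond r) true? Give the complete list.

1, 3

Let φ = \neg ((r \to \Box p) \lor \neg \Diamond r). Evaluate φ at each world:
  0 (successors {0, 1}): φ is false.
  1 (successors {2, 3, 4}): φ is true.
  2 (successors {1, 2, 4}): φ is false.
  3 (successors {0, 1, 2, 3, 4}): φ is true.
  4 (successors {0, 3, 4}): φ is false.
For instance, at 1:
  At 1: (r \to \Box p) \lor \neg \Diamond r is false, so \neg ((r \to \Box p) \lor \neg \Diamond r) is true.
    At 1: r \to \Box p is false, \neg \Diamond r is false, so (r \to \Box p) \lor \neg \Diamond r is false.
      At 1: r is true, \Box p is false, so r \to \Box p is false.
      At 1: \Diamond r is true, so \neg \Diamond r is false.
Satisfying worlds: {1, 3}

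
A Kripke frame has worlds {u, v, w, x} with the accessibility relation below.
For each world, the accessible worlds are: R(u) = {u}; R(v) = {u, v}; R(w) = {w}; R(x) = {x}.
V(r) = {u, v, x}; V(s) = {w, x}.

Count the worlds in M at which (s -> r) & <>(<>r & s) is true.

1

Let φ = (s -> r) & <>(<>r & s). Evaluate φ at each world:
  u (successors {u}): φ is false.
  v (successors {u, v}): φ is false.
  w (successors {w}): φ is false.
  x (successors {x}): φ is true.
For instance, at u:
  At u: s -> r is true, <>(<>r & s) is false, so (s -> r) & <>(<>r & s) is false.
    At u: <>(<>r & s) requires <>r & s at some successor in {u}.
      At u: <>r & s is false.
    So <>(<>r & s) is false at u.
Satisfying worlds: {x}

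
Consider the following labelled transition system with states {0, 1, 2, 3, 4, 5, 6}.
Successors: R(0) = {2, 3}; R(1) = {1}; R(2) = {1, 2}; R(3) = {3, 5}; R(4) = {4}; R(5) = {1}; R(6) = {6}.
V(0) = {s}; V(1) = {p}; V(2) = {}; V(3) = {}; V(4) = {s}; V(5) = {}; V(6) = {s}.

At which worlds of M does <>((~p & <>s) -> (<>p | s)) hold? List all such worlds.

Let φ = <>((~p & <>s) -> (<>p | s)). Evaluate φ at each world:
  0 (successors {2, 3}): φ is true.
  1 (successors {1}): φ is true.
  2 (successors {1, 2}): φ is true.
  3 (successors {3, 5}): φ is true.
  4 (successors {4}): φ is true.
  5 (successors {1}): φ is true.
  6 (successors {6}): φ is true.
For instance, at 5:
  At 5: <>((~p & <>s) -> (<>p | s)) requires (~p & <>s) -> (<>p | s) at some successor in {1}.
    (~p & <>s) -> (<>p | s) holds at 1, so <>((~p & <>s) -> (<>p | s)) is true at 5.
      At 1: ~p & <>s is false, <>p | s is true, so (~p & <>s) -> (<>p | s) is true.
Satisfying worlds: {0, 1, 2, 3, 4, 5, 6}

0, 1, 2, 3, 4, 5, 6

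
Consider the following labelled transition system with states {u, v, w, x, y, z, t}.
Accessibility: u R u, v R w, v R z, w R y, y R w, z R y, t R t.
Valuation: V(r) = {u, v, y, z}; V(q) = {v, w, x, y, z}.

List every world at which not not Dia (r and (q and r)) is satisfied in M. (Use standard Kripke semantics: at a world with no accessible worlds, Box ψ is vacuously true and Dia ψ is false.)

Let φ = not not Dia (r and (q and r)). Evaluate φ at each world:
  u (successors {u}): φ is false.
  v (successors {w, z}): φ is true.
  w (successors {y}): φ is true.
  x (successors ∅): φ is false.
  y (successors {w}): φ is false.
  z (successors {y}): φ is true.
  t (successors {t}): φ is false.
For instance, at y:
  At y: not Dia (r and (q and r)) is true, so not not Dia (r and (q and r)) is false.
    At y: Dia (r and (q and r)) is false, so not Dia (r and (q and r)) is true.
      At y: Dia (r and (q and r)) requires r and (q and r) at some successor in {w}.
        At w: r and (q and r) is false.
      So Dia (r and (q and r)) is false at y.
Satisfying worlds: {v, w, z}

v, w, z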